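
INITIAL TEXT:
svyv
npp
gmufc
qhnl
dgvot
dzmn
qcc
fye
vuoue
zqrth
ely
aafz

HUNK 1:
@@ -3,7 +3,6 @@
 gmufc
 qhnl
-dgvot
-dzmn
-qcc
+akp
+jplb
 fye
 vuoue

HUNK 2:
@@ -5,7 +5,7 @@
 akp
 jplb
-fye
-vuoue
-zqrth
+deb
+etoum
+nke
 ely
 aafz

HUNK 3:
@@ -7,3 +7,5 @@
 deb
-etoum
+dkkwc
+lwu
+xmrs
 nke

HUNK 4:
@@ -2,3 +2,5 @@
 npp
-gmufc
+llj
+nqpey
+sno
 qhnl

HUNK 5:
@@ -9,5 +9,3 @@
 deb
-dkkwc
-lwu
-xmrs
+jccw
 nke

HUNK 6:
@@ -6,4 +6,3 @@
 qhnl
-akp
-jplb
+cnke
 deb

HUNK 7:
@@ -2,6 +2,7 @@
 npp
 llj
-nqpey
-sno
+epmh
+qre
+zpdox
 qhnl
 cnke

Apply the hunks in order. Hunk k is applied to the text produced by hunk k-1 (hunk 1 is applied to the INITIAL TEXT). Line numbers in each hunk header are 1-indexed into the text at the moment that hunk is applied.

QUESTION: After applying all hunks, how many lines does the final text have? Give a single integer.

Hunk 1: at line 3 remove [dgvot,dzmn,qcc] add [akp,jplb] -> 11 lines: svyv npp gmufc qhnl akp jplb fye vuoue zqrth ely aafz
Hunk 2: at line 5 remove [fye,vuoue,zqrth] add [deb,etoum,nke] -> 11 lines: svyv npp gmufc qhnl akp jplb deb etoum nke ely aafz
Hunk 3: at line 7 remove [etoum] add [dkkwc,lwu,xmrs] -> 13 lines: svyv npp gmufc qhnl akp jplb deb dkkwc lwu xmrs nke ely aafz
Hunk 4: at line 2 remove [gmufc] add [llj,nqpey,sno] -> 15 lines: svyv npp llj nqpey sno qhnl akp jplb deb dkkwc lwu xmrs nke ely aafz
Hunk 5: at line 9 remove [dkkwc,lwu,xmrs] add [jccw] -> 13 lines: svyv npp llj nqpey sno qhnl akp jplb deb jccw nke ely aafz
Hunk 6: at line 6 remove [akp,jplb] add [cnke] -> 12 lines: svyv npp llj nqpey sno qhnl cnke deb jccw nke ely aafz
Hunk 7: at line 2 remove [nqpey,sno] add [epmh,qre,zpdox] -> 13 lines: svyv npp llj epmh qre zpdox qhnl cnke deb jccw nke ely aafz
Final line count: 13

Answer: 13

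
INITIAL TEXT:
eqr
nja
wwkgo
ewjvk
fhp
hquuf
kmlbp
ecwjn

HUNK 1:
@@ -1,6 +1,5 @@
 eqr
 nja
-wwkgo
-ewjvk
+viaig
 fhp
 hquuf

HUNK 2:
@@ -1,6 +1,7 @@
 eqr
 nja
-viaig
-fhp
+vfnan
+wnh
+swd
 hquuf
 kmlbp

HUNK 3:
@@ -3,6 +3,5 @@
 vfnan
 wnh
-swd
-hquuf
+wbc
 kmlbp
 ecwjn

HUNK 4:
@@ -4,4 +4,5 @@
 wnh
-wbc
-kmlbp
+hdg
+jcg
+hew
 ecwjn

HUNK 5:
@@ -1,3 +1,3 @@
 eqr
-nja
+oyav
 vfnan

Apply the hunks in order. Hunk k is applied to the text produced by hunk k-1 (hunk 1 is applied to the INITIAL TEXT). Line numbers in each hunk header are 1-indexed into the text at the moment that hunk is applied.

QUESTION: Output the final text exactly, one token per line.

Hunk 1: at line 1 remove [wwkgo,ewjvk] add [viaig] -> 7 lines: eqr nja viaig fhp hquuf kmlbp ecwjn
Hunk 2: at line 1 remove [viaig,fhp] add [vfnan,wnh,swd] -> 8 lines: eqr nja vfnan wnh swd hquuf kmlbp ecwjn
Hunk 3: at line 3 remove [swd,hquuf] add [wbc] -> 7 lines: eqr nja vfnan wnh wbc kmlbp ecwjn
Hunk 4: at line 4 remove [wbc,kmlbp] add [hdg,jcg,hew] -> 8 lines: eqr nja vfnan wnh hdg jcg hew ecwjn
Hunk 5: at line 1 remove [nja] add [oyav] -> 8 lines: eqr oyav vfnan wnh hdg jcg hew ecwjn

Answer: eqr
oyav
vfnan
wnh
hdg
jcg
hew
ecwjn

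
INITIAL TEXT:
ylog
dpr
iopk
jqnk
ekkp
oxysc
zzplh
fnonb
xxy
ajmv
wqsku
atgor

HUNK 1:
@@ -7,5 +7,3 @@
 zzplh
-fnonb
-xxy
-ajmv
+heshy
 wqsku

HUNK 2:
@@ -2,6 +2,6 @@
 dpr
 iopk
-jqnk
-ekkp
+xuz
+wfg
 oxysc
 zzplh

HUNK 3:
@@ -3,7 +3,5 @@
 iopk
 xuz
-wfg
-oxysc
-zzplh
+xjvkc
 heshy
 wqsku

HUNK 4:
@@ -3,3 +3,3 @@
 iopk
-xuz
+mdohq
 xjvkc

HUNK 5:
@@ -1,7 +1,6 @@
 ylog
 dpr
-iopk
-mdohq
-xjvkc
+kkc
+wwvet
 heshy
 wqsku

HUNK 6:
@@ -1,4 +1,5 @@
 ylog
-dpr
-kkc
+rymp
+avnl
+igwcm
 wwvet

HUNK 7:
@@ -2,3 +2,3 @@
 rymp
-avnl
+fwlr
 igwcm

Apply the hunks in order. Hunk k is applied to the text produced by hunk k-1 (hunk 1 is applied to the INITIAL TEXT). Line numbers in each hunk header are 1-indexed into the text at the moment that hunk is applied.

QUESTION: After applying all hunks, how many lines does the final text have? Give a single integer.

Hunk 1: at line 7 remove [fnonb,xxy,ajmv] add [heshy] -> 10 lines: ylog dpr iopk jqnk ekkp oxysc zzplh heshy wqsku atgor
Hunk 2: at line 2 remove [jqnk,ekkp] add [xuz,wfg] -> 10 lines: ylog dpr iopk xuz wfg oxysc zzplh heshy wqsku atgor
Hunk 3: at line 3 remove [wfg,oxysc,zzplh] add [xjvkc] -> 8 lines: ylog dpr iopk xuz xjvkc heshy wqsku atgor
Hunk 4: at line 3 remove [xuz] add [mdohq] -> 8 lines: ylog dpr iopk mdohq xjvkc heshy wqsku atgor
Hunk 5: at line 1 remove [iopk,mdohq,xjvkc] add [kkc,wwvet] -> 7 lines: ylog dpr kkc wwvet heshy wqsku atgor
Hunk 6: at line 1 remove [dpr,kkc] add [rymp,avnl,igwcm] -> 8 lines: ylog rymp avnl igwcm wwvet heshy wqsku atgor
Hunk 7: at line 2 remove [avnl] add [fwlr] -> 8 lines: ylog rymp fwlr igwcm wwvet heshy wqsku atgor
Final line count: 8

Answer: 8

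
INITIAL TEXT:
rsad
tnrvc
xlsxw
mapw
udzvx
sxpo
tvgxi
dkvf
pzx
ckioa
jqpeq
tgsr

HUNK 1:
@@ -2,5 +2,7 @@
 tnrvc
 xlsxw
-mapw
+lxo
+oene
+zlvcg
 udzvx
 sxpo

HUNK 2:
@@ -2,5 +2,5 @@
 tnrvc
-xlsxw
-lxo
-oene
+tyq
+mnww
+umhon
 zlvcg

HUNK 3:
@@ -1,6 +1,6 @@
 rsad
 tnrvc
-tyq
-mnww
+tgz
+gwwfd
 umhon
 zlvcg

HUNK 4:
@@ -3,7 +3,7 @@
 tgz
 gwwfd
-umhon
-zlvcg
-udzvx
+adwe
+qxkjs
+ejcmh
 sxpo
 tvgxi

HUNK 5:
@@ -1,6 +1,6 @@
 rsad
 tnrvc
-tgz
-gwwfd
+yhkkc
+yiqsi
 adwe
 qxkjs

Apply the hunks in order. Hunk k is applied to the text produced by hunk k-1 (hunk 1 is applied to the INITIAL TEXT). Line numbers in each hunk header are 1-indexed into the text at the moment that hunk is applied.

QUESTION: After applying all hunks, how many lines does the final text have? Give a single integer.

Answer: 14

Derivation:
Hunk 1: at line 2 remove [mapw] add [lxo,oene,zlvcg] -> 14 lines: rsad tnrvc xlsxw lxo oene zlvcg udzvx sxpo tvgxi dkvf pzx ckioa jqpeq tgsr
Hunk 2: at line 2 remove [xlsxw,lxo,oene] add [tyq,mnww,umhon] -> 14 lines: rsad tnrvc tyq mnww umhon zlvcg udzvx sxpo tvgxi dkvf pzx ckioa jqpeq tgsr
Hunk 3: at line 1 remove [tyq,mnww] add [tgz,gwwfd] -> 14 lines: rsad tnrvc tgz gwwfd umhon zlvcg udzvx sxpo tvgxi dkvf pzx ckioa jqpeq tgsr
Hunk 4: at line 3 remove [umhon,zlvcg,udzvx] add [adwe,qxkjs,ejcmh] -> 14 lines: rsad tnrvc tgz gwwfd adwe qxkjs ejcmh sxpo tvgxi dkvf pzx ckioa jqpeq tgsr
Hunk 5: at line 1 remove [tgz,gwwfd] add [yhkkc,yiqsi] -> 14 lines: rsad tnrvc yhkkc yiqsi adwe qxkjs ejcmh sxpo tvgxi dkvf pzx ckioa jqpeq tgsr
Final line count: 14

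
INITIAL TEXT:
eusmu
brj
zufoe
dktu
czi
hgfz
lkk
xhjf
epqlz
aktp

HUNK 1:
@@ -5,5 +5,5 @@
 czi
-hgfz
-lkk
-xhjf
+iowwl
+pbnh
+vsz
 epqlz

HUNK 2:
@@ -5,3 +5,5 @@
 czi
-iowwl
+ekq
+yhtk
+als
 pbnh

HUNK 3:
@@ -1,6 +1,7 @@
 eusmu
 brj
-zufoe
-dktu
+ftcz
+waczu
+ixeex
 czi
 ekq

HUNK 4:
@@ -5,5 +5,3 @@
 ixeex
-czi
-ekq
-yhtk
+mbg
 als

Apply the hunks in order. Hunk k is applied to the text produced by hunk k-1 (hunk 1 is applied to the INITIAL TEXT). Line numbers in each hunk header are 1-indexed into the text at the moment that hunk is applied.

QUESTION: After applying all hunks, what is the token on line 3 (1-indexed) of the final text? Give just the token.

Answer: ftcz

Derivation:
Hunk 1: at line 5 remove [hgfz,lkk,xhjf] add [iowwl,pbnh,vsz] -> 10 lines: eusmu brj zufoe dktu czi iowwl pbnh vsz epqlz aktp
Hunk 2: at line 5 remove [iowwl] add [ekq,yhtk,als] -> 12 lines: eusmu brj zufoe dktu czi ekq yhtk als pbnh vsz epqlz aktp
Hunk 3: at line 1 remove [zufoe,dktu] add [ftcz,waczu,ixeex] -> 13 lines: eusmu brj ftcz waczu ixeex czi ekq yhtk als pbnh vsz epqlz aktp
Hunk 4: at line 5 remove [czi,ekq,yhtk] add [mbg] -> 11 lines: eusmu brj ftcz waczu ixeex mbg als pbnh vsz epqlz aktp
Final line 3: ftcz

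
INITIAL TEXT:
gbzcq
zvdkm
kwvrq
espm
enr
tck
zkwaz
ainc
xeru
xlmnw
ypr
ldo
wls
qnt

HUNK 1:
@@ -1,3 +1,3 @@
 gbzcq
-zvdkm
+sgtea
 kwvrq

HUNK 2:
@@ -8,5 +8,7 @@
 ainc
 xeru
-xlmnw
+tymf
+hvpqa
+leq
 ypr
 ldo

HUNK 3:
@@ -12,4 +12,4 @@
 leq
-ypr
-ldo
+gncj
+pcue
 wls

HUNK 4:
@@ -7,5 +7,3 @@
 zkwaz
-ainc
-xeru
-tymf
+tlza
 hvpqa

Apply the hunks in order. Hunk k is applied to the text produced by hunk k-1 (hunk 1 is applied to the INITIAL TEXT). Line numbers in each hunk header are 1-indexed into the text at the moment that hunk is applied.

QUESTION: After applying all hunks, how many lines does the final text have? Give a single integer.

Hunk 1: at line 1 remove [zvdkm] add [sgtea] -> 14 lines: gbzcq sgtea kwvrq espm enr tck zkwaz ainc xeru xlmnw ypr ldo wls qnt
Hunk 2: at line 8 remove [xlmnw] add [tymf,hvpqa,leq] -> 16 lines: gbzcq sgtea kwvrq espm enr tck zkwaz ainc xeru tymf hvpqa leq ypr ldo wls qnt
Hunk 3: at line 12 remove [ypr,ldo] add [gncj,pcue] -> 16 lines: gbzcq sgtea kwvrq espm enr tck zkwaz ainc xeru tymf hvpqa leq gncj pcue wls qnt
Hunk 4: at line 7 remove [ainc,xeru,tymf] add [tlza] -> 14 lines: gbzcq sgtea kwvrq espm enr tck zkwaz tlza hvpqa leq gncj pcue wls qnt
Final line count: 14

Answer: 14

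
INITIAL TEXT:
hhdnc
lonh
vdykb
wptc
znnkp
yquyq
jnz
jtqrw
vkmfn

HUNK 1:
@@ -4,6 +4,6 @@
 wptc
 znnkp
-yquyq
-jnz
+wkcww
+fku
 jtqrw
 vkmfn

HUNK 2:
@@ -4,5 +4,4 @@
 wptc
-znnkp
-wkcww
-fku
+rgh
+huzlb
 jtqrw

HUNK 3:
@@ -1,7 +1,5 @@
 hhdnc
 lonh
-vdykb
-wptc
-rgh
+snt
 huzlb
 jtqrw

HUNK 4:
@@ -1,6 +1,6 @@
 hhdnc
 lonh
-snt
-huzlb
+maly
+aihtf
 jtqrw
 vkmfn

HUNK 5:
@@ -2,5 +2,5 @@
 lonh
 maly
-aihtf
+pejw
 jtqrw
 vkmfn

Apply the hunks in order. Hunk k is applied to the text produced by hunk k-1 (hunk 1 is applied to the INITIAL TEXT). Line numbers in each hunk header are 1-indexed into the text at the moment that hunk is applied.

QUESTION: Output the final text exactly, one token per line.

Hunk 1: at line 4 remove [yquyq,jnz] add [wkcww,fku] -> 9 lines: hhdnc lonh vdykb wptc znnkp wkcww fku jtqrw vkmfn
Hunk 2: at line 4 remove [znnkp,wkcww,fku] add [rgh,huzlb] -> 8 lines: hhdnc lonh vdykb wptc rgh huzlb jtqrw vkmfn
Hunk 3: at line 1 remove [vdykb,wptc,rgh] add [snt] -> 6 lines: hhdnc lonh snt huzlb jtqrw vkmfn
Hunk 4: at line 1 remove [snt,huzlb] add [maly,aihtf] -> 6 lines: hhdnc lonh maly aihtf jtqrw vkmfn
Hunk 5: at line 2 remove [aihtf] add [pejw] -> 6 lines: hhdnc lonh maly pejw jtqrw vkmfn

Answer: hhdnc
lonh
maly
pejw
jtqrw
vkmfn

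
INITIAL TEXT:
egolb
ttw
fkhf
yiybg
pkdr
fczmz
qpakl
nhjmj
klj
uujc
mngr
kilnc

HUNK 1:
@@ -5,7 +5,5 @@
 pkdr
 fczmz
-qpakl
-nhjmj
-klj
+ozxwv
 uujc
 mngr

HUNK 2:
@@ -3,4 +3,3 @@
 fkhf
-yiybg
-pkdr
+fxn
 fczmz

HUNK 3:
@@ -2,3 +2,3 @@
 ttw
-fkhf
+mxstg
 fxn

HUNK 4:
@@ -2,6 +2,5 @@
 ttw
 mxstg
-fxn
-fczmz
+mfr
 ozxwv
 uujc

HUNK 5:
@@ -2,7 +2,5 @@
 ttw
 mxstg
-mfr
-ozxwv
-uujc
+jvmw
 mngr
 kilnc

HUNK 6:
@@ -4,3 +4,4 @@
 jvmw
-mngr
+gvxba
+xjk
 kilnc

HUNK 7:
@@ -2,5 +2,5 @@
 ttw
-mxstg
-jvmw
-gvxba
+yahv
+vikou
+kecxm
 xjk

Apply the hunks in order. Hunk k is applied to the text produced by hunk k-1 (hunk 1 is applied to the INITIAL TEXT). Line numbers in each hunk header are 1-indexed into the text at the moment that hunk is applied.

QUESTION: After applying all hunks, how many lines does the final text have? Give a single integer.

Hunk 1: at line 5 remove [qpakl,nhjmj,klj] add [ozxwv] -> 10 lines: egolb ttw fkhf yiybg pkdr fczmz ozxwv uujc mngr kilnc
Hunk 2: at line 3 remove [yiybg,pkdr] add [fxn] -> 9 lines: egolb ttw fkhf fxn fczmz ozxwv uujc mngr kilnc
Hunk 3: at line 2 remove [fkhf] add [mxstg] -> 9 lines: egolb ttw mxstg fxn fczmz ozxwv uujc mngr kilnc
Hunk 4: at line 2 remove [fxn,fczmz] add [mfr] -> 8 lines: egolb ttw mxstg mfr ozxwv uujc mngr kilnc
Hunk 5: at line 2 remove [mfr,ozxwv,uujc] add [jvmw] -> 6 lines: egolb ttw mxstg jvmw mngr kilnc
Hunk 6: at line 4 remove [mngr] add [gvxba,xjk] -> 7 lines: egolb ttw mxstg jvmw gvxba xjk kilnc
Hunk 7: at line 2 remove [mxstg,jvmw,gvxba] add [yahv,vikou,kecxm] -> 7 lines: egolb ttw yahv vikou kecxm xjk kilnc
Final line count: 7

Answer: 7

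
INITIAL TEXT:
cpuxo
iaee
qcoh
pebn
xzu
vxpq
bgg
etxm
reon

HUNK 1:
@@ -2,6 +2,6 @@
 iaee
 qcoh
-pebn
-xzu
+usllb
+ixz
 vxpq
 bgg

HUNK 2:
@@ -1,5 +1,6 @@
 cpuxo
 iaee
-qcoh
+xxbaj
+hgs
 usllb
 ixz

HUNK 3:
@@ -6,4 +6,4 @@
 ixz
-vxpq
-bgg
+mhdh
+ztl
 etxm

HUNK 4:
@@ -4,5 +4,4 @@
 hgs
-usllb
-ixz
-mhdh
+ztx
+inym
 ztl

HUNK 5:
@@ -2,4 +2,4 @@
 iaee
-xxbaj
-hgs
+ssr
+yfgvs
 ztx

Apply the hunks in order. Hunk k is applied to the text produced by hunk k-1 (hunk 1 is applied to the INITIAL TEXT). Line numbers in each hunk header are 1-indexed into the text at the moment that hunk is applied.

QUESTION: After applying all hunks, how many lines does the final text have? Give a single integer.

Answer: 9

Derivation:
Hunk 1: at line 2 remove [pebn,xzu] add [usllb,ixz] -> 9 lines: cpuxo iaee qcoh usllb ixz vxpq bgg etxm reon
Hunk 2: at line 1 remove [qcoh] add [xxbaj,hgs] -> 10 lines: cpuxo iaee xxbaj hgs usllb ixz vxpq bgg etxm reon
Hunk 3: at line 6 remove [vxpq,bgg] add [mhdh,ztl] -> 10 lines: cpuxo iaee xxbaj hgs usllb ixz mhdh ztl etxm reon
Hunk 4: at line 4 remove [usllb,ixz,mhdh] add [ztx,inym] -> 9 lines: cpuxo iaee xxbaj hgs ztx inym ztl etxm reon
Hunk 5: at line 2 remove [xxbaj,hgs] add [ssr,yfgvs] -> 9 lines: cpuxo iaee ssr yfgvs ztx inym ztl etxm reon
Final line count: 9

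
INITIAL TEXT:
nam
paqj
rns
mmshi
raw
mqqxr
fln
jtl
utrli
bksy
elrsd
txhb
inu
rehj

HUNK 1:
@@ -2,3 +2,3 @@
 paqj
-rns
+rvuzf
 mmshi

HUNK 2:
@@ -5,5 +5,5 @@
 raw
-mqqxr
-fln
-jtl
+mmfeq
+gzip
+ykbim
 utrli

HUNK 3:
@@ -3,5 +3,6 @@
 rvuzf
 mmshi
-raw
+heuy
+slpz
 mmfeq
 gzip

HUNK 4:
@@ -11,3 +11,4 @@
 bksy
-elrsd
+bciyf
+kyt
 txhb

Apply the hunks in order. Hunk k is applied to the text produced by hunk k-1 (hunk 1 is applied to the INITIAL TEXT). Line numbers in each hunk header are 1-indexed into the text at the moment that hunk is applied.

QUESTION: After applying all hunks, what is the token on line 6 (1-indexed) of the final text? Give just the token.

Hunk 1: at line 2 remove [rns] add [rvuzf] -> 14 lines: nam paqj rvuzf mmshi raw mqqxr fln jtl utrli bksy elrsd txhb inu rehj
Hunk 2: at line 5 remove [mqqxr,fln,jtl] add [mmfeq,gzip,ykbim] -> 14 lines: nam paqj rvuzf mmshi raw mmfeq gzip ykbim utrli bksy elrsd txhb inu rehj
Hunk 3: at line 3 remove [raw] add [heuy,slpz] -> 15 lines: nam paqj rvuzf mmshi heuy slpz mmfeq gzip ykbim utrli bksy elrsd txhb inu rehj
Hunk 4: at line 11 remove [elrsd] add [bciyf,kyt] -> 16 lines: nam paqj rvuzf mmshi heuy slpz mmfeq gzip ykbim utrli bksy bciyf kyt txhb inu rehj
Final line 6: slpz

Answer: slpz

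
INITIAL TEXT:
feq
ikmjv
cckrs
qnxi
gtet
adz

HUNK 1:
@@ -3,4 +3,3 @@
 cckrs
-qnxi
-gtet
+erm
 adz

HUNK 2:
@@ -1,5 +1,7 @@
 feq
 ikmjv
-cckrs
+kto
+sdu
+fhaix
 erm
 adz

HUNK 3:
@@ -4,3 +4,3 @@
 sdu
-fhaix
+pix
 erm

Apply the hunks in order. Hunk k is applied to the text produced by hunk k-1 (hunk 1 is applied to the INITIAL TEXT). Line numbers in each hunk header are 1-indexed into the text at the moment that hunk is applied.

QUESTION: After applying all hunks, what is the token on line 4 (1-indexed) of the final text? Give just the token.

Hunk 1: at line 3 remove [qnxi,gtet] add [erm] -> 5 lines: feq ikmjv cckrs erm adz
Hunk 2: at line 1 remove [cckrs] add [kto,sdu,fhaix] -> 7 lines: feq ikmjv kto sdu fhaix erm adz
Hunk 3: at line 4 remove [fhaix] add [pix] -> 7 lines: feq ikmjv kto sdu pix erm adz
Final line 4: sdu

Answer: sdu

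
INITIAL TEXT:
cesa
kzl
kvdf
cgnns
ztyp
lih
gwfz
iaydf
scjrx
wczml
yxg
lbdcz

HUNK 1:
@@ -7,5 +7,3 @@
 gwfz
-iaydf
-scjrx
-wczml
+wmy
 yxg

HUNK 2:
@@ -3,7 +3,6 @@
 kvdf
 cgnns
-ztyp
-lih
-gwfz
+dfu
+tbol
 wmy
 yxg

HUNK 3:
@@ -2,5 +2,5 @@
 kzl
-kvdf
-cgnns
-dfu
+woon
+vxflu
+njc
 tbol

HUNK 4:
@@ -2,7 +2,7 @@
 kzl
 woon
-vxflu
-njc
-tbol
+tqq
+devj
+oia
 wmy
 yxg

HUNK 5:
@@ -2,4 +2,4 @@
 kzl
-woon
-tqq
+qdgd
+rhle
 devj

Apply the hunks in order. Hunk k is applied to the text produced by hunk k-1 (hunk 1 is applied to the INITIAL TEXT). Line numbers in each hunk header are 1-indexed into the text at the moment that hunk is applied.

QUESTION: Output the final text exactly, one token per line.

Hunk 1: at line 7 remove [iaydf,scjrx,wczml] add [wmy] -> 10 lines: cesa kzl kvdf cgnns ztyp lih gwfz wmy yxg lbdcz
Hunk 2: at line 3 remove [ztyp,lih,gwfz] add [dfu,tbol] -> 9 lines: cesa kzl kvdf cgnns dfu tbol wmy yxg lbdcz
Hunk 3: at line 2 remove [kvdf,cgnns,dfu] add [woon,vxflu,njc] -> 9 lines: cesa kzl woon vxflu njc tbol wmy yxg lbdcz
Hunk 4: at line 2 remove [vxflu,njc,tbol] add [tqq,devj,oia] -> 9 lines: cesa kzl woon tqq devj oia wmy yxg lbdcz
Hunk 5: at line 2 remove [woon,tqq] add [qdgd,rhle] -> 9 lines: cesa kzl qdgd rhle devj oia wmy yxg lbdcz

Answer: cesa
kzl
qdgd
rhle
devj
oia
wmy
yxg
lbdcz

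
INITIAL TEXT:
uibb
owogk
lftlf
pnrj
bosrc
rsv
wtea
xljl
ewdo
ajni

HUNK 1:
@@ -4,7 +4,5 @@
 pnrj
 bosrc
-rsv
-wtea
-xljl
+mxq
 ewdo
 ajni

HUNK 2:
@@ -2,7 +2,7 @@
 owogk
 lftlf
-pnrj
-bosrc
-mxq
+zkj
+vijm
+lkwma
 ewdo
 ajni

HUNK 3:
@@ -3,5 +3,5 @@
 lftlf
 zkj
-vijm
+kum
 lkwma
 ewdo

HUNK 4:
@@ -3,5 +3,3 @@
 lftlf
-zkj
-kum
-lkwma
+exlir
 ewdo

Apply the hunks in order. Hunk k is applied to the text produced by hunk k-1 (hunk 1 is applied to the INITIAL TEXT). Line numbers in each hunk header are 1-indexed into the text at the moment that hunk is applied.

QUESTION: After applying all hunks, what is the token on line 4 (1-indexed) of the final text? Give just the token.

Hunk 1: at line 4 remove [rsv,wtea,xljl] add [mxq] -> 8 lines: uibb owogk lftlf pnrj bosrc mxq ewdo ajni
Hunk 2: at line 2 remove [pnrj,bosrc,mxq] add [zkj,vijm,lkwma] -> 8 lines: uibb owogk lftlf zkj vijm lkwma ewdo ajni
Hunk 3: at line 3 remove [vijm] add [kum] -> 8 lines: uibb owogk lftlf zkj kum lkwma ewdo ajni
Hunk 4: at line 3 remove [zkj,kum,lkwma] add [exlir] -> 6 lines: uibb owogk lftlf exlir ewdo ajni
Final line 4: exlir

Answer: exlir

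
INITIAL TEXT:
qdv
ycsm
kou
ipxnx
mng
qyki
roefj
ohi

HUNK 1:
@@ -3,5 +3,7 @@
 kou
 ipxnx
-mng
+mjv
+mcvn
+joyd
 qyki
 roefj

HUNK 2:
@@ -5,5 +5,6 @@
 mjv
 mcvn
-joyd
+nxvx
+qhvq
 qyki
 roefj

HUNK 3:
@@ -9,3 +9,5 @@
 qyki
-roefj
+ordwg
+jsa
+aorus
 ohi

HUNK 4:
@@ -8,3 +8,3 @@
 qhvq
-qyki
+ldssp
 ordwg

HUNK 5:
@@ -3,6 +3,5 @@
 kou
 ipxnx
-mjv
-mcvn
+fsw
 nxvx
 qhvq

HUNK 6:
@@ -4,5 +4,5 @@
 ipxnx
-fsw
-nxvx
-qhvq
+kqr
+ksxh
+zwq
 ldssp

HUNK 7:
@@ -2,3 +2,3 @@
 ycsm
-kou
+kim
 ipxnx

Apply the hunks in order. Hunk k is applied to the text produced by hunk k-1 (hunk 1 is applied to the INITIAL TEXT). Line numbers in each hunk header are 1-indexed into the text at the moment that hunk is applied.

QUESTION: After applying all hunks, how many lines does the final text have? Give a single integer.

Answer: 12

Derivation:
Hunk 1: at line 3 remove [mng] add [mjv,mcvn,joyd] -> 10 lines: qdv ycsm kou ipxnx mjv mcvn joyd qyki roefj ohi
Hunk 2: at line 5 remove [joyd] add [nxvx,qhvq] -> 11 lines: qdv ycsm kou ipxnx mjv mcvn nxvx qhvq qyki roefj ohi
Hunk 3: at line 9 remove [roefj] add [ordwg,jsa,aorus] -> 13 lines: qdv ycsm kou ipxnx mjv mcvn nxvx qhvq qyki ordwg jsa aorus ohi
Hunk 4: at line 8 remove [qyki] add [ldssp] -> 13 lines: qdv ycsm kou ipxnx mjv mcvn nxvx qhvq ldssp ordwg jsa aorus ohi
Hunk 5: at line 3 remove [mjv,mcvn] add [fsw] -> 12 lines: qdv ycsm kou ipxnx fsw nxvx qhvq ldssp ordwg jsa aorus ohi
Hunk 6: at line 4 remove [fsw,nxvx,qhvq] add [kqr,ksxh,zwq] -> 12 lines: qdv ycsm kou ipxnx kqr ksxh zwq ldssp ordwg jsa aorus ohi
Hunk 7: at line 2 remove [kou] add [kim] -> 12 lines: qdv ycsm kim ipxnx kqr ksxh zwq ldssp ordwg jsa aorus ohi
Final line count: 12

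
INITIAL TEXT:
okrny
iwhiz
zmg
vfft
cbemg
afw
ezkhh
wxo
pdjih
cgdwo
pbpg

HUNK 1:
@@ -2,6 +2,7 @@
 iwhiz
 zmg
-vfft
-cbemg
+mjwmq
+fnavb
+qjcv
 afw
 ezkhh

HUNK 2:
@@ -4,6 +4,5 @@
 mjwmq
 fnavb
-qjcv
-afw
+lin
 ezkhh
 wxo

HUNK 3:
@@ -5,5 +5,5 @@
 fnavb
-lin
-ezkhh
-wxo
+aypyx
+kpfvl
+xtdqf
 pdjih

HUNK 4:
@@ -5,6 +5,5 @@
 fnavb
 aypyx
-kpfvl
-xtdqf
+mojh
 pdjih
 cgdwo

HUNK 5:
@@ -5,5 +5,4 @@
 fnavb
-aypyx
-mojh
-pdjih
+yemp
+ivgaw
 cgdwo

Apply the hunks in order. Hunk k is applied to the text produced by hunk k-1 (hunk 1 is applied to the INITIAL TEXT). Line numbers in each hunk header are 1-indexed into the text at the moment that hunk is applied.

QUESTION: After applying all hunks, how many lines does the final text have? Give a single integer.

Answer: 9

Derivation:
Hunk 1: at line 2 remove [vfft,cbemg] add [mjwmq,fnavb,qjcv] -> 12 lines: okrny iwhiz zmg mjwmq fnavb qjcv afw ezkhh wxo pdjih cgdwo pbpg
Hunk 2: at line 4 remove [qjcv,afw] add [lin] -> 11 lines: okrny iwhiz zmg mjwmq fnavb lin ezkhh wxo pdjih cgdwo pbpg
Hunk 3: at line 5 remove [lin,ezkhh,wxo] add [aypyx,kpfvl,xtdqf] -> 11 lines: okrny iwhiz zmg mjwmq fnavb aypyx kpfvl xtdqf pdjih cgdwo pbpg
Hunk 4: at line 5 remove [kpfvl,xtdqf] add [mojh] -> 10 lines: okrny iwhiz zmg mjwmq fnavb aypyx mojh pdjih cgdwo pbpg
Hunk 5: at line 5 remove [aypyx,mojh,pdjih] add [yemp,ivgaw] -> 9 lines: okrny iwhiz zmg mjwmq fnavb yemp ivgaw cgdwo pbpg
Final line count: 9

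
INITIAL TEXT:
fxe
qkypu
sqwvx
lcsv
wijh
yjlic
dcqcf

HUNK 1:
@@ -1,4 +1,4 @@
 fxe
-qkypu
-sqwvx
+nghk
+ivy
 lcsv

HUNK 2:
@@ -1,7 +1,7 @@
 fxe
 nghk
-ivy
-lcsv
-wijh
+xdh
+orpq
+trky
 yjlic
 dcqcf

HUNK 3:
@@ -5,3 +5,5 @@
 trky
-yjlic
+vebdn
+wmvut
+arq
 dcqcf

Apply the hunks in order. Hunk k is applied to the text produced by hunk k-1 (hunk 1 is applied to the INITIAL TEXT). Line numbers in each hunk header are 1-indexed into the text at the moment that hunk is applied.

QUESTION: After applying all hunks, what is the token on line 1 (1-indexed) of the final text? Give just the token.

Hunk 1: at line 1 remove [qkypu,sqwvx] add [nghk,ivy] -> 7 lines: fxe nghk ivy lcsv wijh yjlic dcqcf
Hunk 2: at line 1 remove [ivy,lcsv,wijh] add [xdh,orpq,trky] -> 7 lines: fxe nghk xdh orpq trky yjlic dcqcf
Hunk 3: at line 5 remove [yjlic] add [vebdn,wmvut,arq] -> 9 lines: fxe nghk xdh orpq trky vebdn wmvut arq dcqcf
Final line 1: fxe

Answer: fxe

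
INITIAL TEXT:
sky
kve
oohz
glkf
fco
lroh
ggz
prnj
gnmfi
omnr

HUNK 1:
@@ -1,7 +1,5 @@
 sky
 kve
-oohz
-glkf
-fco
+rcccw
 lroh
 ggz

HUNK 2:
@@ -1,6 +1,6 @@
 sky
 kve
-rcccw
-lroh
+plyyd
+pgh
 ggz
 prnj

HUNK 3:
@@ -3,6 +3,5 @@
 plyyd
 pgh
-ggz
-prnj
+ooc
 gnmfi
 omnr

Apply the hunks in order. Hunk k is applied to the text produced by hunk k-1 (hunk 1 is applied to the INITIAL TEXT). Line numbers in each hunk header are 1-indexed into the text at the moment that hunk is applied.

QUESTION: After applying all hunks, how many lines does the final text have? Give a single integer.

Hunk 1: at line 1 remove [oohz,glkf,fco] add [rcccw] -> 8 lines: sky kve rcccw lroh ggz prnj gnmfi omnr
Hunk 2: at line 1 remove [rcccw,lroh] add [plyyd,pgh] -> 8 lines: sky kve plyyd pgh ggz prnj gnmfi omnr
Hunk 3: at line 3 remove [ggz,prnj] add [ooc] -> 7 lines: sky kve plyyd pgh ooc gnmfi omnr
Final line count: 7

Answer: 7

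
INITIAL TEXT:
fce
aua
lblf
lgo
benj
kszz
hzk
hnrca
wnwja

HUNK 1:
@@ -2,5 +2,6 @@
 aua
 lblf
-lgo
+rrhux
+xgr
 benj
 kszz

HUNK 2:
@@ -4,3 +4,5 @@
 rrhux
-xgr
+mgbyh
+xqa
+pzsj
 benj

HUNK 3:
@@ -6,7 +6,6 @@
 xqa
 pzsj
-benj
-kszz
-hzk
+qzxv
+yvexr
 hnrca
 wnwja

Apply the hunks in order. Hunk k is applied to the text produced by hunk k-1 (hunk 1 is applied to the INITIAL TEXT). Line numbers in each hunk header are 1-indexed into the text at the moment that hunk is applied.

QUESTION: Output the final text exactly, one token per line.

Hunk 1: at line 2 remove [lgo] add [rrhux,xgr] -> 10 lines: fce aua lblf rrhux xgr benj kszz hzk hnrca wnwja
Hunk 2: at line 4 remove [xgr] add [mgbyh,xqa,pzsj] -> 12 lines: fce aua lblf rrhux mgbyh xqa pzsj benj kszz hzk hnrca wnwja
Hunk 3: at line 6 remove [benj,kszz,hzk] add [qzxv,yvexr] -> 11 lines: fce aua lblf rrhux mgbyh xqa pzsj qzxv yvexr hnrca wnwja

Answer: fce
aua
lblf
rrhux
mgbyh
xqa
pzsj
qzxv
yvexr
hnrca
wnwja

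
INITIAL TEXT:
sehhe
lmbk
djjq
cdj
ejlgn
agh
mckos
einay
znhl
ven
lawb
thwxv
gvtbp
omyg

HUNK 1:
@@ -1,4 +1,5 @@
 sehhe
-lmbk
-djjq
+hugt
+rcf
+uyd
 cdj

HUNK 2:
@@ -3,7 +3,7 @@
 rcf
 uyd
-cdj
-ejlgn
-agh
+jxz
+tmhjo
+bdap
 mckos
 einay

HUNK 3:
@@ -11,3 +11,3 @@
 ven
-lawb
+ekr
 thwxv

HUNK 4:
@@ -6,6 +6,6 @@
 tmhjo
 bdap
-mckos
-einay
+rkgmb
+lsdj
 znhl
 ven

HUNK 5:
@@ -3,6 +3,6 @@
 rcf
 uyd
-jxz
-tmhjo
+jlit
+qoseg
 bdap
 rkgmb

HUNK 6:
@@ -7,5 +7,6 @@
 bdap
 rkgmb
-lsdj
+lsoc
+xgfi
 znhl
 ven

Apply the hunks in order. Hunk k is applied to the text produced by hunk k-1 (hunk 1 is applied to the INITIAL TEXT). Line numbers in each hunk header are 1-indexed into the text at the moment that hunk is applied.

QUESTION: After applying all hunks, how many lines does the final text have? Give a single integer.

Hunk 1: at line 1 remove [lmbk,djjq] add [hugt,rcf,uyd] -> 15 lines: sehhe hugt rcf uyd cdj ejlgn agh mckos einay znhl ven lawb thwxv gvtbp omyg
Hunk 2: at line 3 remove [cdj,ejlgn,agh] add [jxz,tmhjo,bdap] -> 15 lines: sehhe hugt rcf uyd jxz tmhjo bdap mckos einay znhl ven lawb thwxv gvtbp omyg
Hunk 3: at line 11 remove [lawb] add [ekr] -> 15 lines: sehhe hugt rcf uyd jxz tmhjo bdap mckos einay znhl ven ekr thwxv gvtbp omyg
Hunk 4: at line 6 remove [mckos,einay] add [rkgmb,lsdj] -> 15 lines: sehhe hugt rcf uyd jxz tmhjo bdap rkgmb lsdj znhl ven ekr thwxv gvtbp omyg
Hunk 5: at line 3 remove [jxz,tmhjo] add [jlit,qoseg] -> 15 lines: sehhe hugt rcf uyd jlit qoseg bdap rkgmb lsdj znhl ven ekr thwxv gvtbp omyg
Hunk 6: at line 7 remove [lsdj] add [lsoc,xgfi] -> 16 lines: sehhe hugt rcf uyd jlit qoseg bdap rkgmb lsoc xgfi znhl ven ekr thwxv gvtbp omyg
Final line count: 16

Answer: 16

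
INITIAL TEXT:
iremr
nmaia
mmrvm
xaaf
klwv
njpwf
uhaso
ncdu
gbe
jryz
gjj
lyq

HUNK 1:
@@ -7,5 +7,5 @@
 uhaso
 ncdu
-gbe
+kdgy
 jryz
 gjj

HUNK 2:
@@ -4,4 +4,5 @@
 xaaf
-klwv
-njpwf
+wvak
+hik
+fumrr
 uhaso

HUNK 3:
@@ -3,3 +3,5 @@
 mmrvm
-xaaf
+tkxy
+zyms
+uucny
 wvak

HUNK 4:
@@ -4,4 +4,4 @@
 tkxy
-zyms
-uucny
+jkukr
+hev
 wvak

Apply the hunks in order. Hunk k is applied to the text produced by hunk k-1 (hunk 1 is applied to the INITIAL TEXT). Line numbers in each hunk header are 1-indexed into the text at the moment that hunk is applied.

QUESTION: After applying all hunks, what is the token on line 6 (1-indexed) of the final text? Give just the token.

Hunk 1: at line 7 remove [gbe] add [kdgy] -> 12 lines: iremr nmaia mmrvm xaaf klwv njpwf uhaso ncdu kdgy jryz gjj lyq
Hunk 2: at line 4 remove [klwv,njpwf] add [wvak,hik,fumrr] -> 13 lines: iremr nmaia mmrvm xaaf wvak hik fumrr uhaso ncdu kdgy jryz gjj lyq
Hunk 3: at line 3 remove [xaaf] add [tkxy,zyms,uucny] -> 15 lines: iremr nmaia mmrvm tkxy zyms uucny wvak hik fumrr uhaso ncdu kdgy jryz gjj lyq
Hunk 4: at line 4 remove [zyms,uucny] add [jkukr,hev] -> 15 lines: iremr nmaia mmrvm tkxy jkukr hev wvak hik fumrr uhaso ncdu kdgy jryz gjj lyq
Final line 6: hev

Answer: hev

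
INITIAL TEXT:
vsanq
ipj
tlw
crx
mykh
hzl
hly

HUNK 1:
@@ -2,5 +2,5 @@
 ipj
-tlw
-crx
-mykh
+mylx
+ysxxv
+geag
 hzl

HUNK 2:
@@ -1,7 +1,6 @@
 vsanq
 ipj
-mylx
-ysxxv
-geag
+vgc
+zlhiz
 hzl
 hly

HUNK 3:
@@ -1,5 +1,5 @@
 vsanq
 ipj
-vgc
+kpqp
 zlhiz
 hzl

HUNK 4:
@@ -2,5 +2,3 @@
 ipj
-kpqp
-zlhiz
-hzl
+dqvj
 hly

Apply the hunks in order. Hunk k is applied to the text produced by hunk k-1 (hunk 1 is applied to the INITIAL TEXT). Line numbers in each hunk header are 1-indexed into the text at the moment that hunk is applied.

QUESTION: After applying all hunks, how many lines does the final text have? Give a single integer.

Hunk 1: at line 2 remove [tlw,crx,mykh] add [mylx,ysxxv,geag] -> 7 lines: vsanq ipj mylx ysxxv geag hzl hly
Hunk 2: at line 1 remove [mylx,ysxxv,geag] add [vgc,zlhiz] -> 6 lines: vsanq ipj vgc zlhiz hzl hly
Hunk 3: at line 1 remove [vgc] add [kpqp] -> 6 lines: vsanq ipj kpqp zlhiz hzl hly
Hunk 4: at line 2 remove [kpqp,zlhiz,hzl] add [dqvj] -> 4 lines: vsanq ipj dqvj hly
Final line count: 4

Answer: 4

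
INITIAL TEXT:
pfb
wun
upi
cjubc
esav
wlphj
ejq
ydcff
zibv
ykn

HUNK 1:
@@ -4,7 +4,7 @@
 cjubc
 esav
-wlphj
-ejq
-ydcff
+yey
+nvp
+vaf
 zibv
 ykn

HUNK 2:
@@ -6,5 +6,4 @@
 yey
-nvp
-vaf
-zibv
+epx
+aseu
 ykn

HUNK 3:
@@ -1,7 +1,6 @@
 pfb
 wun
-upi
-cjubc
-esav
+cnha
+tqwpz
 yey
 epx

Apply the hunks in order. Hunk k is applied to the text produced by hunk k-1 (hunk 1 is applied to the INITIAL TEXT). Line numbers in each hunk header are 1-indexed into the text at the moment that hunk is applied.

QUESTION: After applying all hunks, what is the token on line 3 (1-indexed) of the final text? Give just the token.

Hunk 1: at line 4 remove [wlphj,ejq,ydcff] add [yey,nvp,vaf] -> 10 lines: pfb wun upi cjubc esav yey nvp vaf zibv ykn
Hunk 2: at line 6 remove [nvp,vaf,zibv] add [epx,aseu] -> 9 lines: pfb wun upi cjubc esav yey epx aseu ykn
Hunk 3: at line 1 remove [upi,cjubc,esav] add [cnha,tqwpz] -> 8 lines: pfb wun cnha tqwpz yey epx aseu ykn
Final line 3: cnha

Answer: cnha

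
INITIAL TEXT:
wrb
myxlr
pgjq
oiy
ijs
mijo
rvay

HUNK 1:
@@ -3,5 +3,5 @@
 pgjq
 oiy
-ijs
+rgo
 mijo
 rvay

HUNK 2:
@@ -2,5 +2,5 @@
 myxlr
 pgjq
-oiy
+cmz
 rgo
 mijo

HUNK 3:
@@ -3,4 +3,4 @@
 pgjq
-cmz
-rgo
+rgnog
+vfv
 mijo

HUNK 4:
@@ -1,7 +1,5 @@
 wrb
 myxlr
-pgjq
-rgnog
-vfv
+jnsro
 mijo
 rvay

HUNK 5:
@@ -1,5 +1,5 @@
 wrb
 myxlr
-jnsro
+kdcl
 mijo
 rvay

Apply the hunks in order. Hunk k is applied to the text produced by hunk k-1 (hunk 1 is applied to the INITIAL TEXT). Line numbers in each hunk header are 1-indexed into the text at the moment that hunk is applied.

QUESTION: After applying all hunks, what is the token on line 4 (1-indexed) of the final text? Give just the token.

Answer: mijo

Derivation:
Hunk 1: at line 3 remove [ijs] add [rgo] -> 7 lines: wrb myxlr pgjq oiy rgo mijo rvay
Hunk 2: at line 2 remove [oiy] add [cmz] -> 7 lines: wrb myxlr pgjq cmz rgo mijo rvay
Hunk 3: at line 3 remove [cmz,rgo] add [rgnog,vfv] -> 7 lines: wrb myxlr pgjq rgnog vfv mijo rvay
Hunk 4: at line 1 remove [pgjq,rgnog,vfv] add [jnsro] -> 5 lines: wrb myxlr jnsro mijo rvay
Hunk 5: at line 1 remove [jnsro] add [kdcl] -> 5 lines: wrb myxlr kdcl mijo rvay
Final line 4: mijo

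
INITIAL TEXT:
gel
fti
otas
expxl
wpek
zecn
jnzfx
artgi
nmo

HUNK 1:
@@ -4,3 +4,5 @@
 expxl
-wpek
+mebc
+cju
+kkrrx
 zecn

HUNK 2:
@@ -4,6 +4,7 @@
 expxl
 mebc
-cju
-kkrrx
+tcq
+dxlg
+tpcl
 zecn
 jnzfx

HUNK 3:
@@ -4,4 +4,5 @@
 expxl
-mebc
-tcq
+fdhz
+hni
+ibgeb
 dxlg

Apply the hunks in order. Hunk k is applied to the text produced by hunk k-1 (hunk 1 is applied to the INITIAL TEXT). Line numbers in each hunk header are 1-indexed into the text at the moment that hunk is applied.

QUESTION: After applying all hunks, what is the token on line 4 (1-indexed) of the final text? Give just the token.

Answer: expxl

Derivation:
Hunk 1: at line 4 remove [wpek] add [mebc,cju,kkrrx] -> 11 lines: gel fti otas expxl mebc cju kkrrx zecn jnzfx artgi nmo
Hunk 2: at line 4 remove [cju,kkrrx] add [tcq,dxlg,tpcl] -> 12 lines: gel fti otas expxl mebc tcq dxlg tpcl zecn jnzfx artgi nmo
Hunk 3: at line 4 remove [mebc,tcq] add [fdhz,hni,ibgeb] -> 13 lines: gel fti otas expxl fdhz hni ibgeb dxlg tpcl zecn jnzfx artgi nmo
Final line 4: expxl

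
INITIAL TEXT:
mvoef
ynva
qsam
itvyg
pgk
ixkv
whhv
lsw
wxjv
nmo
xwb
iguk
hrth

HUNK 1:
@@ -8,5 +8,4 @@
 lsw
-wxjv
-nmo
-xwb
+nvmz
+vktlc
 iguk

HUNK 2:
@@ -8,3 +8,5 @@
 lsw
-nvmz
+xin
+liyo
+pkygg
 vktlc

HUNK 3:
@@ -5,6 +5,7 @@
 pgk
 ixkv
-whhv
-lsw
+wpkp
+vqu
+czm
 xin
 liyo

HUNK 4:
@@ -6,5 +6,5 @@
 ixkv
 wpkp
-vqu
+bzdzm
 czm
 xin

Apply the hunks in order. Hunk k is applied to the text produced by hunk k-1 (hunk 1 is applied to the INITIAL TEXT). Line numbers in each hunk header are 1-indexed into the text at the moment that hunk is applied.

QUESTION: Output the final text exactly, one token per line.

Hunk 1: at line 8 remove [wxjv,nmo,xwb] add [nvmz,vktlc] -> 12 lines: mvoef ynva qsam itvyg pgk ixkv whhv lsw nvmz vktlc iguk hrth
Hunk 2: at line 8 remove [nvmz] add [xin,liyo,pkygg] -> 14 lines: mvoef ynva qsam itvyg pgk ixkv whhv lsw xin liyo pkygg vktlc iguk hrth
Hunk 3: at line 5 remove [whhv,lsw] add [wpkp,vqu,czm] -> 15 lines: mvoef ynva qsam itvyg pgk ixkv wpkp vqu czm xin liyo pkygg vktlc iguk hrth
Hunk 4: at line 6 remove [vqu] add [bzdzm] -> 15 lines: mvoef ynva qsam itvyg pgk ixkv wpkp bzdzm czm xin liyo pkygg vktlc iguk hrth

Answer: mvoef
ynva
qsam
itvyg
pgk
ixkv
wpkp
bzdzm
czm
xin
liyo
pkygg
vktlc
iguk
hrth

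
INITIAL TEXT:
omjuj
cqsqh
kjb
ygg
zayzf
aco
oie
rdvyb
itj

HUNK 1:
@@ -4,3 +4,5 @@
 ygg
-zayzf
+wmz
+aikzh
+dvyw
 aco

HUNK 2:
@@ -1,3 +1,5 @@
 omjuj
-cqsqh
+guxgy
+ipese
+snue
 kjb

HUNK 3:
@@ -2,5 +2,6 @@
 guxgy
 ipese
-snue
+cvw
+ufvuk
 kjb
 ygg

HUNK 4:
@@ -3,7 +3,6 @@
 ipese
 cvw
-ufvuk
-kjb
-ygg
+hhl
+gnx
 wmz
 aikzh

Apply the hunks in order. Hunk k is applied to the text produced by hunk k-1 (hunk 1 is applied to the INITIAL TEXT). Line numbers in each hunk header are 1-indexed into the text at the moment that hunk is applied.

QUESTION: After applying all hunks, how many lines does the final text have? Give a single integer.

Answer: 13

Derivation:
Hunk 1: at line 4 remove [zayzf] add [wmz,aikzh,dvyw] -> 11 lines: omjuj cqsqh kjb ygg wmz aikzh dvyw aco oie rdvyb itj
Hunk 2: at line 1 remove [cqsqh] add [guxgy,ipese,snue] -> 13 lines: omjuj guxgy ipese snue kjb ygg wmz aikzh dvyw aco oie rdvyb itj
Hunk 3: at line 2 remove [snue] add [cvw,ufvuk] -> 14 lines: omjuj guxgy ipese cvw ufvuk kjb ygg wmz aikzh dvyw aco oie rdvyb itj
Hunk 4: at line 3 remove [ufvuk,kjb,ygg] add [hhl,gnx] -> 13 lines: omjuj guxgy ipese cvw hhl gnx wmz aikzh dvyw aco oie rdvyb itj
Final line count: 13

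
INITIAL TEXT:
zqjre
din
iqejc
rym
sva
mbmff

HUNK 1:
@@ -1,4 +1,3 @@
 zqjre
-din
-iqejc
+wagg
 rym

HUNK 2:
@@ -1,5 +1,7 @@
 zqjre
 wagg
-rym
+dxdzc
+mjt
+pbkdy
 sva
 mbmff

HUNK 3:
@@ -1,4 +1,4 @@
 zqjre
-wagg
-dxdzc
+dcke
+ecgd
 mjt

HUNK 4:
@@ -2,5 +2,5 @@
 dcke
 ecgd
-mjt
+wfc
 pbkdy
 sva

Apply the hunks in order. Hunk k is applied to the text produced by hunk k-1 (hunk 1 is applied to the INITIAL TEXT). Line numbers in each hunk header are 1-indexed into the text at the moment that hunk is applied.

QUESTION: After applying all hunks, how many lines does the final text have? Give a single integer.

Answer: 7

Derivation:
Hunk 1: at line 1 remove [din,iqejc] add [wagg] -> 5 lines: zqjre wagg rym sva mbmff
Hunk 2: at line 1 remove [rym] add [dxdzc,mjt,pbkdy] -> 7 lines: zqjre wagg dxdzc mjt pbkdy sva mbmff
Hunk 3: at line 1 remove [wagg,dxdzc] add [dcke,ecgd] -> 7 lines: zqjre dcke ecgd mjt pbkdy sva mbmff
Hunk 4: at line 2 remove [mjt] add [wfc] -> 7 lines: zqjre dcke ecgd wfc pbkdy sva mbmff
Final line count: 7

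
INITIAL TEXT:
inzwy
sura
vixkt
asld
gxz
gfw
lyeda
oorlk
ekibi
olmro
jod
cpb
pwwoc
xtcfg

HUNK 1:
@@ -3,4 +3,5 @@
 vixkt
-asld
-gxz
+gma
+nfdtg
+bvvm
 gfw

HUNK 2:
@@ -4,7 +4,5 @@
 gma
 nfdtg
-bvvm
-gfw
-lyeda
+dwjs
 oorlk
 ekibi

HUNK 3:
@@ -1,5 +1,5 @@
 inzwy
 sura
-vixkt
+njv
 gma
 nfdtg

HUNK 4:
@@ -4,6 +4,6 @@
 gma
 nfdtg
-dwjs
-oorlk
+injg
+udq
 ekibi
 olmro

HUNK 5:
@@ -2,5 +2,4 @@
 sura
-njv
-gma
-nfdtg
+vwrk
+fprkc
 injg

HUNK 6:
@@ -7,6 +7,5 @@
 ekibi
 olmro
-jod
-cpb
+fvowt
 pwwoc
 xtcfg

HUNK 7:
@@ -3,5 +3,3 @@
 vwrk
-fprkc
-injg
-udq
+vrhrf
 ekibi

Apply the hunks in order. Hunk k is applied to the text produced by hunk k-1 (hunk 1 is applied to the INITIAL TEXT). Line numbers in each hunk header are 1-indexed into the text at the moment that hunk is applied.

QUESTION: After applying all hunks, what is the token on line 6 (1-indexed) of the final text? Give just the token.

Hunk 1: at line 3 remove [asld,gxz] add [gma,nfdtg,bvvm] -> 15 lines: inzwy sura vixkt gma nfdtg bvvm gfw lyeda oorlk ekibi olmro jod cpb pwwoc xtcfg
Hunk 2: at line 4 remove [bvvm,gfw,lyeda] add [dwjs] -> 13 lines: inzwy sura vixkt gma nfdtg dwjs oorlk ekibi olmro jod cpb pwwoc xtcfg
Hunk 3: at line 1 remove [vixkt] add [njv] -> 13 lines: inzwy sura njv gma nfdtg dwjs oorlk ekibi olmro jod cpb pwwoc xtcfg
Hunk 4: at line 4 remove [dwjs,oorlk] add [injg,udq] -> 13 lines: inzwy sura njv gma nfdtg injg udq ekibi olmro jod cpb pwwoc xtcfg
Hunk 5: at line 2 remove [njv,gma,nfdtg] add [vwrk,fprkc] -> 12 lines: inzwy sura vwrk fprkc injg udq ekibi olmro jod cpb pwwoc xtcfg
Hunk 6: at line 7 remove [jod,cpb] add [fvowt] -> 11 lines: inzwy sura vwrk fprkc injg udq ekibi olmro fvowt pwwoc xtcfg
Hunk 7: at line 3 remove [fprkc,injg,udq] add [vrhrf] -> 9 lines: inzwy sura vwrk vrhrf ekibi olmro fvowt pwwoc xtcfg
Final line 6: olmro

Answer: olmro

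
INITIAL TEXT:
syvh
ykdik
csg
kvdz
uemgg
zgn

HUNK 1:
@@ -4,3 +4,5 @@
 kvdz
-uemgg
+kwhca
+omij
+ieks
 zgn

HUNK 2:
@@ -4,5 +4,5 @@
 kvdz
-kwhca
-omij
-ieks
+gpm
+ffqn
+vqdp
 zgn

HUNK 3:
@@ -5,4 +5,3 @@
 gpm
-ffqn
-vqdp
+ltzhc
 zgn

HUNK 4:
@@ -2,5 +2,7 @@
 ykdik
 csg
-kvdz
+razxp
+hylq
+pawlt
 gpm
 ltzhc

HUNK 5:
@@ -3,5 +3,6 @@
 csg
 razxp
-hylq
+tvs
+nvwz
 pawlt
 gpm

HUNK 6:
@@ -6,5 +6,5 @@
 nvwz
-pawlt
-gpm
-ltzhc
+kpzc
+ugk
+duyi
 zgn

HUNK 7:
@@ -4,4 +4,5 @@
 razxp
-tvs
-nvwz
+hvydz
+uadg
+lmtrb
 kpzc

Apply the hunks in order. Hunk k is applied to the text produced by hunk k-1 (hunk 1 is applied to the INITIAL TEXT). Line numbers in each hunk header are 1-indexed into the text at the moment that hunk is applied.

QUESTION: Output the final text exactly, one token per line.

Hunk 1: at line 4 remove [uemgg] add [kwhca,omij,ieks] -> 8 lines: syvh ykdik csg kvdz kwhca omij ieks zgn
Hunk 2: at line 4 remove [kwhca,omij,ieks] add [gpm,ffqn,vqdp] -> 8 lines: syvh ykdik csg kvdz gpm ffqn vqdp zgn
Hunk 3: at line 5 remove [ffqn,vqdp] add [ltzhc] -> 7 lines: syvh ykdik csg kvdz gpm ltzhc zgn
Hunk 4: at line 2 remove [kvdz] add [razxp,hylq,pawlt] -> 9 lines: syvh ykdik csg razxp hylq pawlt gpm ltzhc zgn
Hunk 5: at line 3 remove [hylq] add [tvs,nvwz] -> 10 lines: syvh ykdik csg razxp tvs nvwz pawlt gpm ltzhc zgn
Hunk 6: at line 6 remove [pawlt,gpm,ltzhc] add [kpzc,ugk,duyi] -> 10 lines: syvh ykdik csg razxp tvs nvwz kpzc ugk duyi zgn
Hunk 7: at line 4 remove [tvs,nvwz] add [hvydz,uadg,lmtrb] -> 11 lines: syvh ykdik csg razxp hvydz uadg lmtrb kpzc ugk duyi zgn

Answer: syvh
ykdik
csg
razxp
hvydz
uadg
lmtrb
kpzc
ugk
duyi
zgn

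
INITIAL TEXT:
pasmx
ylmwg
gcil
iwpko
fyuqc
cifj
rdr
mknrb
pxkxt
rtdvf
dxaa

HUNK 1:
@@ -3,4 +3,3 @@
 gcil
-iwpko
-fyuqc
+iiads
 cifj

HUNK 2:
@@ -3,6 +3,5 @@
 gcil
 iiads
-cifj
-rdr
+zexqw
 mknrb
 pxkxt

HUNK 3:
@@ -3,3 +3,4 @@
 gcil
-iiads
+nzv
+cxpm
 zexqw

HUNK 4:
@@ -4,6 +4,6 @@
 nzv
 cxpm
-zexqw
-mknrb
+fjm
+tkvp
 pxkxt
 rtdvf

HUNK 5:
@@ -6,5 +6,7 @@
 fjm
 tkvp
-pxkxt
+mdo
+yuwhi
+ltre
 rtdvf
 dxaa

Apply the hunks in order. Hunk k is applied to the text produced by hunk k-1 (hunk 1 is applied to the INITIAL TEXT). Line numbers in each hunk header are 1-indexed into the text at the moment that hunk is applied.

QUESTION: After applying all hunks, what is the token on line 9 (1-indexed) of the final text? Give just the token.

Answer: yuwhi

Derivation:
Hunk 1: at line 3 remove [iwpko,fyuqc] add [iiads] -> 10 lines: pasmx ylmwg gcil iiads cifj rdr mknrb pxkxt rtdvf dxaa
Hunk 2: at line 3 remove [cifj,rdr] add [zexqw] -> 9 lines: pasmx ylmwg gcil iiads zexqw mknrb pxkxt rtdvf dxaa
Hunk 3: at line 3 remove [iiads] add [nzv,cxpm] -> 10 lines: pasmx ylmwg gcil nzv cxpm zexqw mknrb pxkxt rtdvf dxaa
Hunk 4: at line 4 remove [zexqw,mknrb] add [fjm,tkvp] -> 10 lines: pasmx ylmwg gcil nzv cxpm fjm tkvp pxkxt rtdvf dxaa
Hunk 5: at line 6 remove [pxkxt] add [mdo,yuwhi,ltre] -> 12 lines: pasmx ylmwg gcil nzv cxpm fjm tkvp mdo yuwhi ltre rtdvf dxaa
Final line 9: yuwhi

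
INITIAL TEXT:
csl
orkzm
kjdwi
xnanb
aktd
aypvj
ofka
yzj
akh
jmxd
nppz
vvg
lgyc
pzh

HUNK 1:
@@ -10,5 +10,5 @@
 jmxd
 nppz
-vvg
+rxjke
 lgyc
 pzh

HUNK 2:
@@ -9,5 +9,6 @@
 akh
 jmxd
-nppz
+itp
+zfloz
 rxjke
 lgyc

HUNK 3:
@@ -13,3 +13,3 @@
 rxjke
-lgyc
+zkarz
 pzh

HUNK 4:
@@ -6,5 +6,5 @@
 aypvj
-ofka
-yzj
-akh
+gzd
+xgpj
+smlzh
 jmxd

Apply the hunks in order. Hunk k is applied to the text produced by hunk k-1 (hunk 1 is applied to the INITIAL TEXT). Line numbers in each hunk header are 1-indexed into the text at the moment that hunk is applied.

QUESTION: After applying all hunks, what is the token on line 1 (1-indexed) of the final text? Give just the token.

Hunk 1: at line 10 remove [vvg] add [rxjke] -> 14 lines: csl orkzm kjdwi xnanb aktd aypvj ofka yzj akh jmxd nppz rxjke lgyc pzh
Hunk 2: at line 9 remove [nppz] add [itp,zfloz] -> 15 lines: csl orkzm kjdwi xnanb aktd aypvj ofka yzj akh jmxd itp zfloz rxjke lgyc pzh
Hunk 3: at line 13 remove [lgyc] add [zkarz] -> 15 lines: csl orkzm kjdwi xnanb aktd aypvj ofka yzj akh jmxd itp zfloz rxjke zkarz pzh
Hunk 4: at line 6 remove [ofka,yzj,akh] add [gzd,xgpj,smlzh] -> 15 lines: csl orkzm kjdwi xnanb aktd aypvj gzd xgpj smlzh jmxd itp zfloz rxjke zkarz pzh
Final line 1: csl

Answer: csl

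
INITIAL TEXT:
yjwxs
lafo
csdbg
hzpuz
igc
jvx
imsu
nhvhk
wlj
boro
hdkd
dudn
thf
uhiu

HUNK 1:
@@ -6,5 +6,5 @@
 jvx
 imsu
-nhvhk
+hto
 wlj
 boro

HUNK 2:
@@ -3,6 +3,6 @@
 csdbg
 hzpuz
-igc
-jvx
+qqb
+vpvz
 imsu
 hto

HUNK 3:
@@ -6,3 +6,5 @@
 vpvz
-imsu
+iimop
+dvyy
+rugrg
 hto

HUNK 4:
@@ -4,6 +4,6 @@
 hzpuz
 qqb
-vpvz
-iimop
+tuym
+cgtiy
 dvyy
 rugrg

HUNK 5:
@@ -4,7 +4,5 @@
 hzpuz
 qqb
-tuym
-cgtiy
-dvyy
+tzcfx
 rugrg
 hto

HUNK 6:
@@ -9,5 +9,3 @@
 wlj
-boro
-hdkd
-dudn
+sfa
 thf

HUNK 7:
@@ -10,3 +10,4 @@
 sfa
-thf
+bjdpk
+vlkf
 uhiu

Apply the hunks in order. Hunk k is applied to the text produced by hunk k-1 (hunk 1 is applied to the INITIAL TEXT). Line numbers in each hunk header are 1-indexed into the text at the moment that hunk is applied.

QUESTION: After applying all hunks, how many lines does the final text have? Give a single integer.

Answer: 13

Derivation:
Hunk 1: at line 6 remove [nhvhk] add [hto] -> 14 lines: yjwxs lafo csdbg hzpuz igc jvx imsu hto wlj boro hdkd dudn thf uhiu
Hunk 2: at line 3 remove [igc,jvx] add [qqb,vpvz] -> 14 lines: yjwxs lafo csdbg hzpuz qqb vpvz imsu hto wlj boro hdkd dudn thf uhiu
Hunk 3: at line 6 remove [imsu] add [iimop,dvyy,rugrg] -> 16 lines: yjwxs lafo csdbg hzpuz qqb vpvz iimop dvyy rugrg hto wlj boro hdkd dudn thf uhiu
Hunk 4: at line 4 remove [vpvz,iimop] add [tuym,cgtiy] -> 16 lines: yjwxs lafo csdbg hzpuz qqb tuym cgtiy dvyy rugrg hto wlj boro hdkd dudn thf uhiu
Hunk 5: at line 4 remove [tuym,cgtiy,dvyy] add [tzcfx] -> 14 lines: yjwxs lafo csdbg hzpuz qqb tzcfx rugrg hto wlj boro hdkd dudn thf uhiu
Hunk 6: at line 9 remove [boro,hdkd,dudn] add [sfa] -> 12 lines: yjwxs lafo csdbg hzpuz qqb tzcfx rugrg hto wlj sfa thf uhiu
Hunk 7: at line 10 remove [thf] add [bjdpk,vlkf] -> 13 lines: yjwxs lafo csdbg hzpuz qqb tzcfx rugrg hto wlj sfa bjdpk vlkf uhiu
Final line count: 13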